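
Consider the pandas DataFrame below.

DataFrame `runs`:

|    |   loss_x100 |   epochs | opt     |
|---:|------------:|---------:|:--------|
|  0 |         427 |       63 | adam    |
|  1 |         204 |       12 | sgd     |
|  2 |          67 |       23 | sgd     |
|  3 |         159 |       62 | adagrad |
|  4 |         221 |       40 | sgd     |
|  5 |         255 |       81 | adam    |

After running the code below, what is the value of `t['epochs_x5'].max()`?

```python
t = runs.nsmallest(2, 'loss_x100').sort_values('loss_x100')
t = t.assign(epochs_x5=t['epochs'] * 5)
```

take 2 rows with smallest loss_x100:
   loss_x100  epochs      opt
2         67      23      sgd
3        159      62  adagrad
sort by loss_x100:
   loss_x100  epochs      opt
2         67      23      sgd
3        159      62  adagrad
add column epochs_x5 = t['epochs'] * 5:
   loss_x100  epochs      opt  epochs_x5
2         67      23      sgd        115
3        159      62  adagrad        310
max of column 'epochs_x5' → 310

310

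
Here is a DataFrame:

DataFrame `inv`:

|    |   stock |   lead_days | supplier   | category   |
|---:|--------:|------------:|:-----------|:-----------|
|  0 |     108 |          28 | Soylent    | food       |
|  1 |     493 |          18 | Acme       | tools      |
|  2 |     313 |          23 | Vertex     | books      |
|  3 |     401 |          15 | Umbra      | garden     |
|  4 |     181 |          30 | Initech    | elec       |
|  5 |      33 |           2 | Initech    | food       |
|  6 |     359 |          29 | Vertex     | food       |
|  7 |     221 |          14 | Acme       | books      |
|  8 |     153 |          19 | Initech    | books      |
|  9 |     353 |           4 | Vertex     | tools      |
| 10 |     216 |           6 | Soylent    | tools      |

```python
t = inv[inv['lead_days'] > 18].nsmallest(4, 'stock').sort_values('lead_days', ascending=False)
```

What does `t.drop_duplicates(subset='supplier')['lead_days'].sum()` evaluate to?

81

filter rows where lead_days > 18:
   stock  lead_days supplier category
0    108         28  Soylent     food
2    313         23   Vertex    books
4    181         30  Initech     elec
6    359         29   Vertex     food
8    153         19  Initech    books
take 4 rows with smallest stock:
   stock  lead_days supplier category
0    108         28  Soylent     food
8    153         19  Initech    books
4    181         30  Initech     elec
2    313         23   Vertex    books
sort by lead_days descending:
   stock  lead_days supplier category
4    181         30  Initech     elec
0    108         28  Soylent     food
2    313         23   Vertex    books
8    153         19  Initech    books
drop duplicate supplier (keep=first):
   stock  lead_days supplier category
4    181         30  Initech     elec
0    108         28  Soylent     food
2    313         23   Vertex    books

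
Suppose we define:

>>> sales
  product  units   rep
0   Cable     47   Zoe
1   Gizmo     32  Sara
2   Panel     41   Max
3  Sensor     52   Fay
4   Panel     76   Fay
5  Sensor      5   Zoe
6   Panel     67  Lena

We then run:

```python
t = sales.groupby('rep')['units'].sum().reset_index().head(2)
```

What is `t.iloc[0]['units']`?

group by rep, sum of units:
rep
Fay     128
Lena     67
Max      41
Sara     32
Zoe      52
Name: units, dtype: int64
reset_index():
    rep  units
0   Fay    128
1  Lena     67
2   Max     41
3  Sara     32
4   Zoe     52
take first 2 rows:
    rep  units
0   Fay    128
1  Lena     67

128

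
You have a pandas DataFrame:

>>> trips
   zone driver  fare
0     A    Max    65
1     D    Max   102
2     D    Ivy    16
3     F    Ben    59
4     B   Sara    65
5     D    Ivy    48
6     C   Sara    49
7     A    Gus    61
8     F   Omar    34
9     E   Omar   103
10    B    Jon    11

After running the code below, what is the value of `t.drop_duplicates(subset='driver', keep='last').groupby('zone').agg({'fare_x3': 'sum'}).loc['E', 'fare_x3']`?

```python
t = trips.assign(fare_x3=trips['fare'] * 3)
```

309

add column fare_x3 = trips['fare'] * 3:
   zone driver  fare  fare_x3
0     A    Max    65      195
1     D    Max   102      306
2     D    Ivy    16       48
3     F    Ben    59      177
4     B   Sara    65      195
5     D    Ivy    48      144
6     C   Sara    49      147
7     A    Gus    61      183
8     F   Omar    34      102
9     E   Omar   103      309
10    B    Jon    11       33
drop duplicate driver (keep=last):
   zone driver  fare  fare_x3
1     D    Max   102      306
3     F    Ben    59      177
5     D    Ivy    48      144
6     C   Sara    49      147
7     A    Gus    61      183
9     E   Omar   103      309
10    B    Jon    11       33
group by zone, sum of fare_x3:
      fare_x3
zone         
A         183
B          33
C         147
D         450
E         309
F         177
Taking the value at row 'E', column 'fare_x3' gives 309.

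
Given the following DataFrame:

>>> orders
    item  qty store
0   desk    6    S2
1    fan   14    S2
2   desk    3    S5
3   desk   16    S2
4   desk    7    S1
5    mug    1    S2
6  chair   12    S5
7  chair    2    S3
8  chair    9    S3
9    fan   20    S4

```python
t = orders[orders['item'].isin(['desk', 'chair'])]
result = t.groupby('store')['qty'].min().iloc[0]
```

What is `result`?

7

filter rows where item in ['desk', 'chair']:
    item  qty store
0   desk    6    S2
2   desk    3    S5
3   desk   16    S2
4   desk    7    S1
6  chair   12    S5
7  chair    2    S3
8  chair    9    S3
group by store, min of qty:
store
S1    7
S2    6
S3    2
S5    3
Name: qty, dtype: int64
So iloc[0] = 7.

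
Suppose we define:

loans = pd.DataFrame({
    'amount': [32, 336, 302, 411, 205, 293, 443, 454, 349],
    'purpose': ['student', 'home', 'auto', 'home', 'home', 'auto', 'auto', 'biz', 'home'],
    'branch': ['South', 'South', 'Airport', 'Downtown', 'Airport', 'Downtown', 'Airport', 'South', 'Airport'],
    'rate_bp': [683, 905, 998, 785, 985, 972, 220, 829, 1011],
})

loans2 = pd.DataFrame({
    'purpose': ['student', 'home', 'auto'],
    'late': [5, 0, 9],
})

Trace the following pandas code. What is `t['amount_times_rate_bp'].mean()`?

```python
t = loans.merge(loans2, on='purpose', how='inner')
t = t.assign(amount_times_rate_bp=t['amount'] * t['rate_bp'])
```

merge on 'purpose' (how='inner') → 8 rows:
   amount  purpose    branch  rate_bp  late
0      32  student     South      683     5
1     336     home     South      905     0
2     302     auto   Airport      998     9
3     411     home  Downtown      785     0
4     205     home   Airport      985     0
5     293     auto  Downtown      972     9
6     443     auto   Airport      220     9
7     349     home   Airport     1011     0
add column amount_times_rate_bp = t['amount'] * t['rate_bp']:
   amount  purpose    branch  rate_bp  late  amount_times_rate_bp
0      32  student     South      683     5                 21856
1     336     home     South      905     0                304080
2     302     auto   Airport      998     9                301396
3     411     home  Downtown      785     0                322635
4     205     home   Airport      985     0                201925
5     293     auto  Downtown      972     9                284796
6     443     auto   Airport      220     9                 97460
7     349     home   Airport     1011     0                352839
So mean() = 235873.375.

235873.375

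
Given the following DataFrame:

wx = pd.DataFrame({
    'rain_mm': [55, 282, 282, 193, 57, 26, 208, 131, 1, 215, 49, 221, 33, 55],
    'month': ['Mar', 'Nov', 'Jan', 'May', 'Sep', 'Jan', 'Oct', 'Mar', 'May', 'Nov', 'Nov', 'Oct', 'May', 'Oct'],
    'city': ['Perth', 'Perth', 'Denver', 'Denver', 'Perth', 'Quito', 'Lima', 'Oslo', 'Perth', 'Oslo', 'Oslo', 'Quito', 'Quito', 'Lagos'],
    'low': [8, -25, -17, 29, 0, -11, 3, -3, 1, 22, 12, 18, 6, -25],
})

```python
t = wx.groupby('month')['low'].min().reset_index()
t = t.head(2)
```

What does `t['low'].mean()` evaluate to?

group by month, min of low:
month
Jan   -17
Mar    -3
May     1
Nov   -25
Oct   -25
Sep     0
Name: low, dtype: int64
reset_index():
  month  low
0   Jan  -17
1   Mar   -3
2   May    1
3   Nov  -25
4   Oct  -25
5   Sep    0
take first 2 rows:
  month  low
0   Jan  -17
1   Mar   -3
Taking the mean of column 'low' gives -10.0.

-10.0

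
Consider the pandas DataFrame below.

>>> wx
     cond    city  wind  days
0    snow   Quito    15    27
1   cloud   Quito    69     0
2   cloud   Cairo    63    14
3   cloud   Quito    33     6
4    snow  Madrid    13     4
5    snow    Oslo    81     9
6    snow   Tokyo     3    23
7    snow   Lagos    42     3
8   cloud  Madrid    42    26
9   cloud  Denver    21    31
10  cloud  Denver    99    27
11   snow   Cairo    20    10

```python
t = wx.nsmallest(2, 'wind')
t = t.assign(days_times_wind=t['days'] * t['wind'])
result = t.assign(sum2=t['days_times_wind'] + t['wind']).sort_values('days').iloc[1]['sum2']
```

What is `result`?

take 2 rows with smallest wind:
   cond    city  wind  days
6  snow   Tokyo     3    23
4  snow  Madrid    13     4
add column days_times_wind = t['days'] * t['wind']:
   cond    city  wind  days  days_times_wind
6  snow   Tokyo     3    23               69
4  snow  Madrid    13     4               52
add column sum2 = t['days_times_wind'] + t['wind']:
   cond    city  wind  days  days_times_wind  sum2
6  snow   Tokyo     3    23               69    72
4  snow  Madrid    13     4               52    65
sort by days:
   cond    city  wind  days  days_times_wind  sum2
4  snow  Madrid    13     4               52    65
6  snow   Tokyo     3    23               69    72

72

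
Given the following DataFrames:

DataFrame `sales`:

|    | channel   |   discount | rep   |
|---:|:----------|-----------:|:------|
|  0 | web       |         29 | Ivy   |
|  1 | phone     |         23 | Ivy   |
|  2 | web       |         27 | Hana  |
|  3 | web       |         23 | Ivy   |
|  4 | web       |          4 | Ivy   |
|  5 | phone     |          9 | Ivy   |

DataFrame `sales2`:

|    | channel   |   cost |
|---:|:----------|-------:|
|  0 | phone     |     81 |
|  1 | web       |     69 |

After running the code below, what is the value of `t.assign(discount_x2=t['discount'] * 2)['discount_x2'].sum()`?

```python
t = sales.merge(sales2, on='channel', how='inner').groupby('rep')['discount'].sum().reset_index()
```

merge on 'channel' (how='inner') → 6 rows:
  channel  discount   rep  cost
0     web        29   Ivy    69
1   phone        23   Ivy    81
2     web        27  Hana    69
3     web        23   Ivy    69
4     web         4   Ivy    69
5   phone         9   Ivy    81
group by rep, sum of discount:
rep
Hana    27
Ivy     88
Name: discount, dtype: int64
reset_index():
    rep  discount
0  Hana        27
1   Ivy        88
add column discount_x2 = t['discount'] * 2:
    rep  discount  discount_x2
0  Hana        27           54
1   Ivy        88          176

230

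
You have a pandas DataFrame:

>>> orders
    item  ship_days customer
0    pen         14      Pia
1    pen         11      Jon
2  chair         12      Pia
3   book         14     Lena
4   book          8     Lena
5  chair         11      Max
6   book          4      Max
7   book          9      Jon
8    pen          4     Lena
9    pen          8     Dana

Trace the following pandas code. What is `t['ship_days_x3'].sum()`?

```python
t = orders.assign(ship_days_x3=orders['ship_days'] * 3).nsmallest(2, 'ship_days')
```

add column ship_days_x3 = orders['ship_days'] * 3:
    item  ship_days customer  ship_days_x3
0    pen         14      Pia            42
1    pen         11      Jon            33
2  chair         12      Pia            36
3   book         14     Lena            42
4   book          8     Lena            24
5  chair         11      Max            33
6   book          4      Max            12
7   book          9      Jon            27
8    pen          4     Lena            12
9    pen          8     Dana            24
take 2 rows with smallest ship_days:
   item  ship_days customer  ship_days_x3
6  book          4      Max            12
8   pen          4     Lena            12

24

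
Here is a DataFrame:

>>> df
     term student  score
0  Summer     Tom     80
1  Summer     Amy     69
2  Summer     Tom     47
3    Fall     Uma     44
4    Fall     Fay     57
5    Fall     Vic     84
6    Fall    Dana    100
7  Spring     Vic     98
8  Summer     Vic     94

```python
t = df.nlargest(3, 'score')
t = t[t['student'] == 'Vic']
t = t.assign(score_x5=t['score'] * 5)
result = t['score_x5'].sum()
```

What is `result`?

take 3 rows with largest score:
     term student  score
6    Fall    Dana    100
7  Spring     Vic     98
8  Summer     Vic     94
filter rows where student == 'Vic':
     term student  score
7  Spring     Vic     98
8  Summer     Vic     94
add column score_x5 = t['score'] * 5:
     term student  score  score_x5
7  Spring     Vic     98       490
8  Summer     Vic     94       470

960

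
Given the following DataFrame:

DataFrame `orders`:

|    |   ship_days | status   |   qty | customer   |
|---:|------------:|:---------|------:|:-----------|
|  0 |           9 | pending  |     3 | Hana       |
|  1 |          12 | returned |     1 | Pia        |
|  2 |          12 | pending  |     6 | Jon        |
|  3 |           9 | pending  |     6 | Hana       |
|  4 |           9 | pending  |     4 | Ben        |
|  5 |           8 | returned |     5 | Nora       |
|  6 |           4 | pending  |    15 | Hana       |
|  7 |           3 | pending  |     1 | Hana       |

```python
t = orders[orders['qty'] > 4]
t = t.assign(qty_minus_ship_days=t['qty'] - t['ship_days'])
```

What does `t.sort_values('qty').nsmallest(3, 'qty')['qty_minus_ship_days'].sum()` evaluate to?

filter rows where qty > 4:
   ship_days    status  qty customer
2         12   pending    6      Jon
3          9   pending    6     Hana
5          8  returned    5     Nora
6          4   pending   15     Hana
add column qty_minus_ship_days = t['qty'] - t['ship_days']:
   ship_days    status  qty customer  qty_minus_ship_days
2         12   pending    6      Jon                   -6
3          9   pending    6     Hana                   -3
5          8  returned    5     Nora                   -3
6          4   pending   15     Hana                   11
sort by qty:
   ship_days    status  qty customer  qty_minus_ship_days
5          8  returned    5     Nora                   -3
2         12   pending    6      Jon                   -6
3          9   pending    6     Hana                   -3
6          4   pending   15     Hana                   11
take 3 rows with smallest qty:
   ship_days    status  qty customer  qty_minus_ship_days
5          8  returned    5     Nora                   -3
2         12   pending    6      Jon                   -6
3          9   pending    6     Hana                   -3
The sum of column 'qty_minus_ship_days' is -12.

-12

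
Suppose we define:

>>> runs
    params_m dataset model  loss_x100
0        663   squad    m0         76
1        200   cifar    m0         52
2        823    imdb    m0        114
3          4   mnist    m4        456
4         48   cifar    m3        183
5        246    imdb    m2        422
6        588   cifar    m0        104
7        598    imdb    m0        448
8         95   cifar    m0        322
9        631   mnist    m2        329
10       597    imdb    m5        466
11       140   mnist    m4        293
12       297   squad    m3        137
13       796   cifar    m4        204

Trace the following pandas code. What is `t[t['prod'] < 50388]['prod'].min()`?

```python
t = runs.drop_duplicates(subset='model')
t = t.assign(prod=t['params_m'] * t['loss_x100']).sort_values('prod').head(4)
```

drop duplicate model (keep=first):
    params_m dataset model  loss_x100
0        663   squad    m0         76
3          4   mnist    m4        456
4         48   cifar    m3        183
5        246    imdb    m2        422
10       597    imdb    m5        466
add column prod = t['params_m'] * t['loss_x100']:
    params_m dataset model  loss_x100    prod
0        663   squad    m0         76   50388
3          4   mnist    m4        456    1824
4         48   cifar    m3        183    8784
5        246    imdb    m2        422  103812
10       597    imdb    m5        466  278202
sort by prod:
    params_m dataset model  loss_x100    prod
3          4   mnist    m4        456    1824
4         48   cifar    m3        183    8784
0        663   squad    m0         76   50388
5        246    imdb    m2        422  103812
10       597    imdb    m5        466  278202
take first 4 rows:
   params_m dataset model  loss_x100    prod
3         4   mnist    m4        456    1824
4        48   cifar    m3        183    8784
0       663   squad    m0         76   50388
5       246    imdb    m2        422  103812
filter rows where prod < 50388:
   params_m dataset model  loss_x100  prod
3         4   mnist    m4        456  1824
4        48   cifar    m3        183  8784

1824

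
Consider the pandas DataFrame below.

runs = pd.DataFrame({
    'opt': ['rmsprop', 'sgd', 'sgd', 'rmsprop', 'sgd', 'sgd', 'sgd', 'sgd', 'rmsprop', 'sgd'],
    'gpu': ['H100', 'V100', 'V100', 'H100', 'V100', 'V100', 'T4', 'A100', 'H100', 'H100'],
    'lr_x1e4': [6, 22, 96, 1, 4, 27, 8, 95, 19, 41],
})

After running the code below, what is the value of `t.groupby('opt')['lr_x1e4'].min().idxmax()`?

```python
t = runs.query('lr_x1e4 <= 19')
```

filter rows where lr_x1e4 <= 19:
       opt   gpu  lr_x1e4
0  rmsprop  H100        6
3  rmsprop  H100        1
4      sgd  V100        4
6      sgd    T4        8
8  rmsprop  H100       19
group by opt, min of lr_x1e4:
opt
rmsprop    1
sgd        4
Name: lr_x1e4, dtype: int64
Taking the label with the largest value gives sgd.

sgd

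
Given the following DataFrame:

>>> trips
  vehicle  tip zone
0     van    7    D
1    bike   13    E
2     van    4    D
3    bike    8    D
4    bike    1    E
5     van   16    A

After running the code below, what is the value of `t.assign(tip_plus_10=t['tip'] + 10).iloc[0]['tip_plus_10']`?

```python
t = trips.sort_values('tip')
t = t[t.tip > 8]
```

23

sort by tip:
  vehicle  tip zone
4    bike    1    E
2     van    4    D
0     van    7    D
3    bike    8    D
1    bike   13    E
5     van   16    A
filter rows where tip > 8:
  vehicle  tip zone
1    bike   13    E
5     van   16    A
add column tip_plus_10 = t['tip'] + 10:
  vehicle  tip zone  tip_plus_10
1    bike   13    E           23
5     van   16    A           26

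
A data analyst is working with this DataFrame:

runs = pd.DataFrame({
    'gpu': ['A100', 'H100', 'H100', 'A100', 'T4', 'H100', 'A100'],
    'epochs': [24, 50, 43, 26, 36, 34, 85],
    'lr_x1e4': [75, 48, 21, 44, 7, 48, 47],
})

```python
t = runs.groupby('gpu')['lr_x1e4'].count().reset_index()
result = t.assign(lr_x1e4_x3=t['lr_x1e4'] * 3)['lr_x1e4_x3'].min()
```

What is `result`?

3

group by gpu, count of lr_x1e4:
gpu
A100    3
H100    3
T4      1
Name: lr_x1e4, dtype: int64
reset_index():
    gpu  lr_x1e4
0  A100        3
1  H100        3
2    T4        1
add column lr_x1e4_x3 = t['lr_x1e4'] * 3:
    gpu  lr_x1e4  lr_x1e4_x3
0  A100        3           9
1  H100        3           9
2    T4        1           3
Finally, min of column 'lr_x1e4_x3' = 3.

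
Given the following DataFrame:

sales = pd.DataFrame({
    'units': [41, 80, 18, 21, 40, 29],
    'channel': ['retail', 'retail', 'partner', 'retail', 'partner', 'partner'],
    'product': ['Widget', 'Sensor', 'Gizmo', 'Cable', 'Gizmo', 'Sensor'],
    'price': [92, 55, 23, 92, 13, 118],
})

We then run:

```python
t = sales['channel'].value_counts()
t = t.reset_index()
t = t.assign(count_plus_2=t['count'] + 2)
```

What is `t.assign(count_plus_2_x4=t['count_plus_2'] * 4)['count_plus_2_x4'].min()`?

value_counts of channel:
channel
retail     3
partner    3
Name: count, dtype: int64
reset_index():
   channel  count
0   retail      3
1  partner      3
add column count_plus_2 = t['count'] + 2:
   channel  count  count_plus_2
0   retail      3             5
1  partner      3             5
add column count_plus_2_x4 = t['count_plus_2'] * 4:
   channel  count  count_plus_2  count_plus_2_x4
0   retail      3             5               20
1  partner      3             5               20
Reading off the min of column 'count_plus_2_x4', we get 20.

20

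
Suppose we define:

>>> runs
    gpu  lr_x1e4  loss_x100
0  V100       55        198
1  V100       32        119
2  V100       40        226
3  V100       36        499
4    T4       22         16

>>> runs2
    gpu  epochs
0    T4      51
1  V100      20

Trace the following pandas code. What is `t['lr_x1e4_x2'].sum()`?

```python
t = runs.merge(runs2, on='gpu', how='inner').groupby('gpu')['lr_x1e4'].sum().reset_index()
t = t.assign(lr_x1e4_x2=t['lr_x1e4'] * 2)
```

370

merge on 'gpu' (how='inner') → 5 rows:
    gpu  lr_x1e4  loss_x100  epochs
0  V100       55        198      20
1  V100       32        119      20
2  V100       40        226      20
3  V100       36        499      20
4    T4       22         16      51
group by gpu, sum of lr_x1e4:
gpu
T4       22
V100    163
Name: lr_x1e4, dtype: int64
reset_index():
    gpu  lr_x1e4
0    T4       22
1  V100      163
add column lr_x1e4_x2 = t['lr_x1e4'] * 2:
    gpu  lr_x1e4  lr_x1e4_x2
0    T4       22          44
1  V100      163         326
Reading off the sum of column 'lr_x1e4_x2', we get 370.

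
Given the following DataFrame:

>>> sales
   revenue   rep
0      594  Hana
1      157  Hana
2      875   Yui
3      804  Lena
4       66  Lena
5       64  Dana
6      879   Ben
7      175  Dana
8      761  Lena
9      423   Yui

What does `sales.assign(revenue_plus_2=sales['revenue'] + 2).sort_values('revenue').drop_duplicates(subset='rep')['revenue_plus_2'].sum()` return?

add column revenue_plus_2 = sales['revenue'] + 2:
   revenue   rep  revenue_plus_2
0      594  Hana             596
1      157  Hana             159
2      875   Yui             877
3      804  Lena             806
4       66  Lena              68
5       64  Dana              66
6      879   Ben             881
7      175  Dana             177
8      761  Lena             763
9      423   Yui             425
sort by revenue:
   revenue   rep  revenue_plus_2
5       64  Dana              66
4       66  Lena              68
1      157  Hana             159
7      175  Dana             177
9      423   Yui             425
0      594  Hana             596
8      761  Lena             763
3      804  Lena             806
2      875   Yui             877
6      879   Ben             881
drop duplicate rep (keep=first):
   revenue   rep  revenue_plus_2
5       64  Dana              66
4       66  Lena              68
1      157  Hana             159
9      423   Yui             425
6      879   Ben             881
sum of column 'revenue_plus_2' → 1599

1599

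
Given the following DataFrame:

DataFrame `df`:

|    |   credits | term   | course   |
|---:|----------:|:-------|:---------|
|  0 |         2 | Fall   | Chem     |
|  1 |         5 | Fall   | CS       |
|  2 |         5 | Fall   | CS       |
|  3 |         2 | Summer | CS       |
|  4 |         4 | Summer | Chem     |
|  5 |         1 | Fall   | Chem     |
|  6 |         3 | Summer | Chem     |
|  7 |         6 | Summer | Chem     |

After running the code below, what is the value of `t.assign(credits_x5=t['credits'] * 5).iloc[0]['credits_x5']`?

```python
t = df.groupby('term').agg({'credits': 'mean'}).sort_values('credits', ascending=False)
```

18.75

group by term, mean of credits:
        credits
term           
Fall       3.25
Summer     3.75
sort by credits descending:
        credits
term           
Summer     3.75
Fall       3.25
add column credits_x5 = t['credits'] * 5:
        credits  credits_x5
term                       
Summer     3.75       18.75
Fall       3.25       16.25
value at position 0, column 'credits_x5' → 18.75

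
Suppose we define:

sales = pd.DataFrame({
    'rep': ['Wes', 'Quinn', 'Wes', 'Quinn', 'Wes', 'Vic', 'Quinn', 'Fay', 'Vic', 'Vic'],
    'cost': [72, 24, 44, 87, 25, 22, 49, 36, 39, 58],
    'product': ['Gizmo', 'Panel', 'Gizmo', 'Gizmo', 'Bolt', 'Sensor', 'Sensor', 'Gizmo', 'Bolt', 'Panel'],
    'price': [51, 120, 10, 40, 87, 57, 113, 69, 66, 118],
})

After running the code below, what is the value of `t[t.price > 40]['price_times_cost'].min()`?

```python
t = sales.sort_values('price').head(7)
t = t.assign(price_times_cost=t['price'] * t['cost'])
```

sort by price:
     rep  cost product  price
2    Wes    44   Gizmo     10
3  Quinn    87   Gizmo     40
0    Wes    72   Gizmo     51
5    Vic    22  Sensor     57
8    Vic    39    Bolt     66
7    Fay    36   Gizmo     69
4    Wes    25    Bolt     87
6  Quinn    49  Sensor    113
9    Vic    58   Panel    118
1  Quinn    24   Panel    120
take first 7 rows:
     rep  cost product  price
2    Wes    44   Gizmo     10
3  Quinn    87   Gizmo     40
0    Wes    72   Gizmo     51
5    Vic    22  Sensor     57
8    Vic    39    Bolt     66
7    Fay    36   Gizmo     69
4    Wes    25    Bolt     87
add column price_times_cost = t['price'] * t['cost']:
     rep  cost product  price  price_times_cost
2    Wes    44   Gizmo     10               440
3  Quinn    87   Gizmo     40              3480
0    Wes    72   Gizmo     51              3672
5    Vic    22  Sensor     57              1254
8    Vic    39    Bolt     66              2574
7    Fay    36   Gizmo     69              2484
4    Wes    25    Bolt     87              2175
filter rows where price > 40:
   rep  cost product  price  price_times_cost
0  Wes    72   Gizmo     51              3672
5  Vic    22  Sensor     57              1254
8  Vic    39    Bolt     66              2574
7  Fay    36   Gizmo     69              2484
4  Wes    25    Bolt     87              2175
Finally, min of column 'price_times_cost' = 1254.

1254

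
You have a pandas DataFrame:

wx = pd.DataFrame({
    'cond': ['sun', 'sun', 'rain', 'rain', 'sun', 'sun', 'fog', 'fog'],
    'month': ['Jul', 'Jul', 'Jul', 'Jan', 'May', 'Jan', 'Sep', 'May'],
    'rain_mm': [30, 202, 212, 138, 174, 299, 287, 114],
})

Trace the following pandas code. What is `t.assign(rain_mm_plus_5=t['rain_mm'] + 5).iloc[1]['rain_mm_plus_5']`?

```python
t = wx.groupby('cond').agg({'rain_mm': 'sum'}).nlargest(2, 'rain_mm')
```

group by cond, sum of rain_mm:
      rain_mm
cond         
fog       401
rain      350
sun       705
take 2 rows with largest rain_mm:
      rain_mm
cond         
sun       705
fog       401
add column rain_mm_plus_5 = t['rain_mm'] + 5:
      rain_mm  rain_mm_plus_5
cond                         
sun       705             710
fog       401             406
Finally, value at position 1, column 'rain_mm_plus_5' = 406.

406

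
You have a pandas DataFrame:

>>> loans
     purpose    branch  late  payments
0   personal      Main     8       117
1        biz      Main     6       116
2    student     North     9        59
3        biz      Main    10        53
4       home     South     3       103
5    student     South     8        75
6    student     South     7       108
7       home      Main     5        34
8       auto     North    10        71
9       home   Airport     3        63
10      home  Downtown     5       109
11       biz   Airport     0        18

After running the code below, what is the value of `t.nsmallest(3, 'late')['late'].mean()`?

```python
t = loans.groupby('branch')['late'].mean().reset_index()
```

4.16666666667

group by branch, mean of late:
branch
Airport     1.50
Downtown    5.00
Main        7.25
North       9.50
South       6.00
Name: late, dtype: float64
reset_index():
     branch  late
0   Airport  1.50
1  Downtown  5.00
2      Main  7.25
3     North  9.50
4     South  6.00
take 3 rows with smallest late:
     branch  late
0   Airport   1.5
1  Downtown   5.0
4     South   6.0
Finally, mean of column 'late' = 4.16666666667.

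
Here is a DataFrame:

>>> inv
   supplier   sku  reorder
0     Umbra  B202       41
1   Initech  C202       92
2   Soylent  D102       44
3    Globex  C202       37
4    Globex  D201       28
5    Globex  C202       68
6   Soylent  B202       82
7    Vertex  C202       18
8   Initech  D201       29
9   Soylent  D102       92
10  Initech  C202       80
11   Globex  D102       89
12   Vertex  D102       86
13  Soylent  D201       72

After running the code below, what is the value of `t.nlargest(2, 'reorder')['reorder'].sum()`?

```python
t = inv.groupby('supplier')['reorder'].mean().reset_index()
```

group by supplier, mean of reorder:
supplier
Globex     55.5
Initech    67.0
Soylent    72.5
Umbra      41.0
Vertex     52.0
Name: reorder, dtype: float64
reset_index():
  supplier  reorder
0   Globex     55.5
1  Initech     67.0
2  Soylent     72.5
3    Umbra     41.0
4   Vertex     52.0
take 2 rows with largest reorder:
  supplier  reorder
2  Soylent     72.5
1  Initech     67.0

139.5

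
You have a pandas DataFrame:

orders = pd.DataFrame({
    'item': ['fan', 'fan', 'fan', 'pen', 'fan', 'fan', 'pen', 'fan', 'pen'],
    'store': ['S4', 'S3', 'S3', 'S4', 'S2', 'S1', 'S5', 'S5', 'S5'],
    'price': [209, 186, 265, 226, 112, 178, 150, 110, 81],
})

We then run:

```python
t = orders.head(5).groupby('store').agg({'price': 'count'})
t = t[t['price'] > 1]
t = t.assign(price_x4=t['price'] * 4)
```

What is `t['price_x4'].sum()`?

16

take first 5 rows:
  item store  price
0  fan    S4    209
1  fan    S3    186
2  fan    S3    265
3  pen    S4    226
4  fan    S2    112
group by store, count of price:
       price
store       
S2         1
S3         2
S4         2
filter rows where price > 1:
       price
store       
S3         2
S4         2
add column price_x4 = t['price'] * 4:
       price  price_x4
store                 
S3         2         8
S4         2         8
The sum of column 'price_x4' is 16.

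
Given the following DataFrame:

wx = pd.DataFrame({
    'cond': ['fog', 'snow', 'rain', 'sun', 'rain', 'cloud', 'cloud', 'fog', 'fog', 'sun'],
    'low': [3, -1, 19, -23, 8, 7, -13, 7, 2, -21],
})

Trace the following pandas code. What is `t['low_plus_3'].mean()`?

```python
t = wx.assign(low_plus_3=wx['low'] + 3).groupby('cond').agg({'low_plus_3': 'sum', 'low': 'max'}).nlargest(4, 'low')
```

add column low_plus_3 = wx['low'] + 3:
    cond  low  low_plus_3
0    fog    3           6
1   snow   -1           2
2   rain   19          22
3    sun  -23         -20
4   rain    8          11
5  cloud    7          10
6  cloud  -13         -10
7    fog    7          10
8    fog    2           5
9    sun  -21         -18
group by cond: sum(low_plus_3), max(low):
       low_plus_3  low
cond                  
cloud           0    7
fog            21    7
rain           33   19
snow            2   -1
sun           -38  -21
take 4 rows with largest low:
       low_plus_3  low
cond                  
rain           33   19
cloud           0    7
fog            21    7
snow            2   -1

14.0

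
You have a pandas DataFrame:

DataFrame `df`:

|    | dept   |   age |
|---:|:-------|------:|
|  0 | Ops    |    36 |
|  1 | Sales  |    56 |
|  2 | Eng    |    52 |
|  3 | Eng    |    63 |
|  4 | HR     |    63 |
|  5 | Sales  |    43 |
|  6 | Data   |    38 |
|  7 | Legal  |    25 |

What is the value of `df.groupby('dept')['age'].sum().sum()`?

376

group by dept, sum of age:
dept
Data      38
Eng      115
HR        63
Legal     25
Ops       36
Sales     99
Name: age, dtype: int64
Then the sum of the resulting series: 376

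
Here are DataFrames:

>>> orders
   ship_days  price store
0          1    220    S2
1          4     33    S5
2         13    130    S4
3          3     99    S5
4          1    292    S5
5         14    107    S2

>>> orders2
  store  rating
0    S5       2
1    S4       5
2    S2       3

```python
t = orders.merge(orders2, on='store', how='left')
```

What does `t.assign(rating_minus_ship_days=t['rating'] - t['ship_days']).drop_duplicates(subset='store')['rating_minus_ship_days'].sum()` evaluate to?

-8

merge on 'store' (how='left') → 6 rows:
   ship_days  price store  rating
0          1    220    S2       3
1          4     33    S5       2
2         13    130    S4       5
3          3     99    S5       2
4          1    292    S5       2
5         14    107    S2       3
add column rating_minus_ship_days = t['rating'] - t['ship_days']:
   ship_days  price store  rating  rating_minus_ship_days
0          1    220    S2       3                       2
1          4     33    S5       2                      -2
2         13    130    S4       5                      -8
3          3     99    S5       2                      -1
4          1    292    S5       2                       1
5         14    107    S2       3                     -11
drop duplicate store (keep=first):
   ship_days  price store  rating  rating_minus_ship_days
0          1    220    S2       3                       2
1          4     33    S5       2                      -2
2         13    130    S4       5                      -8
The sum of column 'rating_minus_ship_days' is -8.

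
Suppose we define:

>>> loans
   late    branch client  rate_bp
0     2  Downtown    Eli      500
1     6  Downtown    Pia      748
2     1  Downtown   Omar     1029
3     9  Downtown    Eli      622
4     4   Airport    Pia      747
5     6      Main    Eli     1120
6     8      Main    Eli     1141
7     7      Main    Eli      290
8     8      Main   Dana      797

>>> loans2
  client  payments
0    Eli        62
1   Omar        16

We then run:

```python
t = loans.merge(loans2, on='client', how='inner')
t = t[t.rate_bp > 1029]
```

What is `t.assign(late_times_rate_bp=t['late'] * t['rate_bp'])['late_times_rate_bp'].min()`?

6720

merge on 'client' (how='inner') → 6 rows:
   late    branch client  rate_bp  payments
0     2  Downtown    Eli      500        62
1     1  Downtown   Omar     1029        16
2     9  Downtown    Eli      622        62
3     6      Main    Eli     1120        62
4     8      Main    Eli     1141        62
5     7      Main    Eli      290        62
filter rows where rate_bp > 1029:
   late branch client  rate_bp  payments
3     6   Main    Eli     1120        62
4     8   Main    Eli     1141        62
add column late_times_rate_bp = t['late'] * t['rate_bp']:
   late branch client  rate_bp  payments  late_times_rate_bp
3     6   Main    Eli     1120        62                6720
4     8   Main    Eli     1141        62                9128
Taking the min of column 'late_times_rate_bp' gives 6720.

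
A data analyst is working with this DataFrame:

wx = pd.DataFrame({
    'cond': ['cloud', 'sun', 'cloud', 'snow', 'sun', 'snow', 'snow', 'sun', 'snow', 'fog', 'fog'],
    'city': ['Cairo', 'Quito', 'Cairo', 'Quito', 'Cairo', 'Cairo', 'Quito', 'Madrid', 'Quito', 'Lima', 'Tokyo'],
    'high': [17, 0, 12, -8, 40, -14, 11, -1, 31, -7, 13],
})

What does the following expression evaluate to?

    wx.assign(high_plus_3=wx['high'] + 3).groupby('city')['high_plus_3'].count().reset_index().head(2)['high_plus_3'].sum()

add column high_plus_3 = wx['high'] + 3:
     cond    city  high  high_plus_3
0   cloud   Cairo    17           20
1     sun   Quito     0            3
2   cloud   Cairo    12           15
3    snow   Quito    -8           -5
4     sun   Cairo    40           43
5    snow   Cairo   -14          -11
6    snow   Quito    11           14
7     sun  Madrid    -1            2
8    snow   Quito    31           34
9     fog    Lima    -7           -4
10    fog   Tokyo    13           16
group by city, count of high_plus_3:
city
Cairo     4
Lima      1
Madrid    1
Quito     4
Tokyo     1
Name: high_plus_3, dtype: int64
reset_index():
     city  high_plus_3
0   Cairo            4
1    Lima            1
2  Madrid            1
3   Quito            4
4   Tokyo            1
take first 2 rows:
    city  high_plus_3
0  Cairo            4
1   Lima            1
Taking the sum of column 'high_plus_3' gives 5.

5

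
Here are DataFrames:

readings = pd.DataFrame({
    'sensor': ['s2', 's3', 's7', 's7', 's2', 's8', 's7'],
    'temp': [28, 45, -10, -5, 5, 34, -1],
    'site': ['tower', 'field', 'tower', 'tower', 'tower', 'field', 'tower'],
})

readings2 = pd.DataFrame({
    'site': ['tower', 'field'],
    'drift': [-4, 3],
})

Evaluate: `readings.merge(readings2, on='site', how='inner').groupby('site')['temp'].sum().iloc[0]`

79

merge on 'site' (how='inner') → 7 rows:
  sensor  temp   site  drift
0     s2    28  tower     -4
1     s3    45  field      3
2     s7   -10  tower     -4
3     s7    -5  tower     -4
4     s2     5  tower     -4
5     s8    34  field      3
6     s7    -1  tower     -4
group by site, sum of temp:
site
field    79
tower    17
Name: temp, dtype: int64
value at position 0 → 79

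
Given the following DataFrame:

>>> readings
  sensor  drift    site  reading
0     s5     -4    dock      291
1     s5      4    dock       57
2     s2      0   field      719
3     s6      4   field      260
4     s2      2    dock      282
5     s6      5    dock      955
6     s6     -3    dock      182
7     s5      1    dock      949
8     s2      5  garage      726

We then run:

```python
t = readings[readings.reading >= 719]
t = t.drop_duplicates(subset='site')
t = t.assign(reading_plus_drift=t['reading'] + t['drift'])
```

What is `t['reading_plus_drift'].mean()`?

803.333333333

filter rows where reading >= 719:
  sensor  drift    site  reading
2     s2      0   field      719
5     s6      5    dock      955
7     s5      1    dock      949
8     s2      5  garage      726
drop duplicate site (keep=first):
  sensor  drift    site  reading
2     s2      0   field      719
5     s6      5    dock      955
8     s2      5  garage      726
add column reading_plus_drift = t['reading'] + t['drift']:
  sensor  drift    site  reading  reading_plus_drift
2     s2      0   field      719                 719
5     s6      5    dock      955                 960
8     s2      5  garage      726                 731
The mean of column 'reading_plus_drift' is 803.333333333.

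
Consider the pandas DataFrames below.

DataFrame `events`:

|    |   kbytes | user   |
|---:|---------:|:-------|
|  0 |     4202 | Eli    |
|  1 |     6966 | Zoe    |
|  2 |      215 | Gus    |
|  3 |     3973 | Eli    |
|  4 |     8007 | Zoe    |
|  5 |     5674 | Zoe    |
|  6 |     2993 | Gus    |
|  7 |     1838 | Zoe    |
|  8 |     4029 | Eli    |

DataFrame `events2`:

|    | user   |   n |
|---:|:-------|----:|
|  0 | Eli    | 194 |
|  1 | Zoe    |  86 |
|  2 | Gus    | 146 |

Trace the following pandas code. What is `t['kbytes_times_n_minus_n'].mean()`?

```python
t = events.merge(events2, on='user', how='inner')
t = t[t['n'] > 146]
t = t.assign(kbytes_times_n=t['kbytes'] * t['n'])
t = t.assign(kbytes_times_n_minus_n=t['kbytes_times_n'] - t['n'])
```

merge on 'user' (how='inner') → 9 rows:
   kbytes user    n
0    4202  Eli  194
1    6966  Zoe   86
2     215  Gus  146
3    3973  Eli  194
4    8007  Zoe   86
5    5674  Zoe   86
6    2993  Gus  146
7    1838  Zoe   86
8    4029  Eli  194
filter rows where n > 146:
   kbytes user    n
0    4202  Eli  194
3    3973  Eli  194
8    4029  Eli  194
add column kbytes_times_n = t['kbytes'] * t['n']:
   kbytes user    n  kbytes_times_n
0    4202  Eli  194          815188
3    3973  Eli  194          770762
8    4029  Eli  194          781626
add column kbytes_times_n_minus_n = t['kbytes_times_n'] - t['n']:
   kbytes user    n  kbytes_times_n  kbytes_times_n_minus_n
0    4202  Eli  194          815188                  814994
3    3973  Eli  194          770762                  770568
8    4029  Eli  194          781626                  781432
Taking the mean of column 'kbytes_times_n_minus_n' gives 788998.0.

788998.0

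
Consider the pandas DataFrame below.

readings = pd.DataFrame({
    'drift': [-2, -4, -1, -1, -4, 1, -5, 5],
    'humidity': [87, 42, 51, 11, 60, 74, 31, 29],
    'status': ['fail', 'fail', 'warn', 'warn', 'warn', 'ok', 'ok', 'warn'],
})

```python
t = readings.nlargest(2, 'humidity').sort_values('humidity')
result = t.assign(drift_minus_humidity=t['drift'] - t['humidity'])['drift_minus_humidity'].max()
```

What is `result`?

-73

take 2 rows with largest humidity:
   drift  humidity status
0     -2        87   fail
5      1        74     ok
sort by humidity:
   drift  humidity status
5      1        74     ok
0     -2        87   fail
add column drift_minus_humidity = t['drift'] - t['humidity']:
   drift  humidity status  drift_minus_humidity
5      1        74     ok                   -73
0     -2        87   fail                   -89
Finally, max of column 'drift_minus_humidity' = -73.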